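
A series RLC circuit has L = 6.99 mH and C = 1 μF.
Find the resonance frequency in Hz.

Step 1 — Resonance condition Im(Z)=0 gives ω₀ = 1/√(LC).
Step 2 — ω₀ = 1/√(0.00699·1e-06) = 1.196e+04 rad/s.
Step 3 — f₀ = ω₀/(2π) = 1904 Hz.

f₀ = 1904 Hz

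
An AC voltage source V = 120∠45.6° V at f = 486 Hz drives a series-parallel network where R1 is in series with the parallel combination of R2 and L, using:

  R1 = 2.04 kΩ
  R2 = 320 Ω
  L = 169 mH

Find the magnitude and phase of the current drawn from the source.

Step 1 — Angular frequency: ω = 2π·f = 2π·486 = 3054 rad/s.
Step 2 — Component impedances:
  R1: Z = R = 2040 Ω
  R2: Z = R = 320 Ω
  L: Z = jωL = j·3054·0.169 = 0 + j516.1 Ω
Step 3 — Parallel branch: R2 || L = 1/(1/R2 + 1/L) = 231.1 + j143.3 Ω.
Step 4 — Series with R1: Z_total = R1 + (R2 || L) = 2271 + j143.3 Ω = 2276∠3.6° Ω.
Step 5 — Source phasor: V = 120∠45.6° V = 83.96 + j85.74 V.
Step 6 — Ohm's law: I = V / Z_total = (83.96 + j85.74) / (2271 + j143.3) = 0.03919 + j0.03528 A.
Step 7 — Convert to polar: |I| = 0.05273 A, ∠I = 42.0°.

I = 0.05273∠42.0° A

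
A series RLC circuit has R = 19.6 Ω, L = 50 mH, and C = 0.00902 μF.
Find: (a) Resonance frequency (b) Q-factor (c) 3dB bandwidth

Step 1 — Resonance: ω₀ = 1/√(LC) = 1/√(0.05·9.02e-09) = 4.709e+04 rad/s.
Step 2 — f₀ = ω₀/(2π) = 7494 Hz.
Step 3 — Series Q: Q = ω₀L/R = 4.709e+04·0.05/19.6 = 120.1.
Step 4 — Bandwidth: Δω = ω₀/Q = 392 rad/s; BW = Δω/(2π) = 62.39 Hz.

(a) f₀ = 7494 Hz  (b) Q = 120.1  (c) BW = 62.39 Hz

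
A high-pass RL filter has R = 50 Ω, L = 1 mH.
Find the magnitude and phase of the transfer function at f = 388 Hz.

Step 1 — Angular frequency: ω = 2π·388 = 2438 rad/s.
Step 2 — Transfer function: H(jω) = jωL/(R + jωL).
Step 3 — Numerator jωL = j·2.438; denominator R + jωL = 50 + j2.438.
Step 4 — H = 0.002372 + j0.04864.
Step 5 — Magnitude: |H| = 0.0487 (-26.2 dB); phase: φ = 87.2°.

|H| = 0.0487 (-26.2 dB), φ = 87.2°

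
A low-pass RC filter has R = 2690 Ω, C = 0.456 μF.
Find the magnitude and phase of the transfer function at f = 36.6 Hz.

Step 1 — Angular frequency: ω = 2π·36.6 = 230 rad/s.
Step 2 — Transfer function: H(jω) = 1/(1 + jωRC).
Step 3 — Denominator: 1 + jωRC = 1 + j·230·2690·4.56e-07 = 1 + j0.2821.
Step 4 — H = 0.9263 - j0.2613.
Step 5 — Magnitude: |H| = 0.9624 (-0.3 dB); phase: φ = -15.8°.

|H| = 0.9624 (-0.3 dB), φ = -15.8°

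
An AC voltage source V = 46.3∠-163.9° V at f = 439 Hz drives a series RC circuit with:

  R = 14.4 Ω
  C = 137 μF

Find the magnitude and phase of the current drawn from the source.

Step 1 — Angular frequency: ω = 2π·f = 2π·439 = 2758 rad/s.
Step 2 — Component impedances:
  R: Z = R = 14.4 Ω
  C: Z = 1/(jωC) = -j/(ω·C) = 0 - j2.646 Ω
Step 3 — Series combination: Z_total = R + C = 14.4 - j2.646 Ω = 14.64∠-10.4° Ω.
Step 4 — Source phasor: V = 46.3∠-163.9° V = -44.48 - j12.84 V.
Step 5 — Ohm's law: I = V / Z_total = (-44.48 - j12.84) / (14.4 - j2.646) = -2.83 - j1.412 A.
Step 6 — Convert to polar: |I| = 3.162 A, ∠I = -153.5°.

I = 3.162∠-153.5° A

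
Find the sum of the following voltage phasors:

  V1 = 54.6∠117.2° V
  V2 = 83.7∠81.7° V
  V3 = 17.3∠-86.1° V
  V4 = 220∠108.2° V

Step 1 — Convert each phasor to rectangular form:
  V1 = 54.6·(cos(117.2°) + j·sin(117.2°)) = -24.96 + j48.56 V
  V2 = 83.7·(cos(81.7°) + j·sin(81.7°)) = 12.08 + j82.82 V
  V3 = 17.3·(cos(-86.1°) + j·sin(-86.1°)) = 1.177 - j17.26 V
  V4 = 220·(cos(108.2°) + j·sin(108.2°)) = -68.71 + j209 V
Step 2 — Sum components: V_total = -80.41 + j323.1 V.
Step 3 — Convert to polar: |V_total| = 333 V, ∠V_total = 104.0°.

V_total = 333∠104.0° V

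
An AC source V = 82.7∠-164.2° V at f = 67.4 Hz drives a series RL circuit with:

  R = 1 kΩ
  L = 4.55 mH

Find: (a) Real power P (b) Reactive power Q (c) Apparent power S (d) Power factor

Step 1 — Angular frequency: ω = 2π·f = 2π·67.4 = 423.5 rad/s.
Step 2 — Component impedances:
  R: Z = R = 1000 Ω
  L: Z = jωL = j·423.5·0.00455 = 0 + j1.927 Ω
Step 3 — Series combination: Z_total = R + L = 1000 + j1.927 Ω = 1000∠0.1° Ω.
Step 4 — Source phasor: V = 82.7∠-164.2° V = -79.58 - j22.52 V.
Step 5 — Current: I = V / Z = -0.07962 - j0.02236 A = 0.0827∠-164.3° A.
Step 6 — Complex power: S = V·I* = 6.839 + j0.01318 VA.
Step 7 — Real power: P = Re(S) = 6.839 W.
Step 8 — Reactive power: Q = Im(S) = 0.01318 VAR.
Step 9 — Apparent power: |S| = 6.839 VA.
Step 10 — Power factor: PF = P/|S| = 1 (lagging).

(a) P = 6.839 W  (b) Q = 0.01318 VAR  (c) S = 6.839 VA  (d) PF = 1 (lagging)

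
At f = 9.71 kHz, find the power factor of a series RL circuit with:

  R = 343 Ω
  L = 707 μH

Step 1 — Angular frequency: ω = 2π·f = 2π·9710 = 6.101e+04 rad/s.
Step 2 — Component impedances:
  R: Z = R = 343 Ω
  L: Z = jωL = j·6.101e+04·0.000707 = 0 + j43.13 Ω
Step 3 — Series combination: Z_total = R + L = 343 + j43.13 Ω = 345.7∠7.2° Ω.
Step 4 — Power factor: PF = cos(φ) = Re(Z)/|Z| = 343/345.7 = 0.9922.
Step 5 — Type: Im(Z) = 43.13 ⇒ lagging (phase φ = 7.2°).

PF = 0.9922 (lagging, φ = 7.2°)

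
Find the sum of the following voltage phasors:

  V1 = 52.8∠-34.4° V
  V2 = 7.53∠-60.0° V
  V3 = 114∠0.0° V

Step 1 — Convert each phasor to rectangular form:
  V1 = 52.8·(cos(-34.4°) + j·sin(-34.4°)) = 43.57 - j29.83 V
  V2 = 7.53·(cos(-60.0°) + j·sin(-60.0°)) = 3.765 - j6.521 V
  V3 = 114·(cos(0.0°) + j·sin(0.0°)) = 114 V
Step 2 — Sum components: V_total = 161.3 - j36.35 V.
Step 3 — Convert to polar: |V_total| = 165.4 V, ∠V_total = -12.7°.

V_total = 165.4∠-12.7° V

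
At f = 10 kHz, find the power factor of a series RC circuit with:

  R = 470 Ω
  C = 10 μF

Step 1 — Angular frequency: ω = 2π·f = 2π·1e+04 = 6.283e+04 rad/s.
Step 2 — Component impedances:
  R: Z = R = 470 Ω
  C: Z = 1/(jωC) = -j/(ω·C) = 0 - j1.592 Ω
Step 3 — Series combination: Z_total = R + C = 470 - j1.592 Ω = 470∠-0.2° Ω.
Step 4 — Power factor: PF = cos(φ) = Re(Z)/|Z| = 470/470 = 1.
Step 5 — Type: Im(Z) = -1.592 ⇒ leading (phase φ = -0.2°).

PF = 1 (leading, φ = -0.2°)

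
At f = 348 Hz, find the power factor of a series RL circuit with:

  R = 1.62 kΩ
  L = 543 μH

Step 1 — Angular frequency: ω = 2π·f = 2π·348 = 2187 rad/s.
Step 2 — Component impedances:
  R: Z = R = 1620 Ω
  L: Z = jωL = j·2187·0.000543 = 0 + j1.187 Ω
Step 3 — Series combination: Z_total = R + L = 1620 + j1.187 Ω = 1620∠0.0° Ω.
Step 4 — Power factor: PF = cos(φ) = Re(Z)/|Z| = 1620/1620 = 1.
Step 5 — Type: Im(Z) = 1.187 ⇒ lagging (phase φ = 0.0°).

PF = 1 (lagging, φ = 0.0°)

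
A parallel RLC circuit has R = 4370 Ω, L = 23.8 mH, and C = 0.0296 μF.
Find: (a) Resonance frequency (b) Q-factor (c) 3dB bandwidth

Step 1 — Resonance: ω₀ = 1/√(LC) = 1/√(0.0238·2.96e-08) = 3.768e+04 rad/s.
Step 2 — f₀ = ω₀/(2π) = 5996 Hz.
Step 3 — Parallel Q: Q = R/(ω₀L) = 4370/(3.768e+04·0.0238) = 4.873.
Step 4 — Bandwidth: Δω = ω₀/Q = 7731 rad/s; BW = Δω/(2π) = 1230 Hz.

(a) f₀ = 5996 Hz  (b) Q = 4.873  (c) BW = 1230 Hz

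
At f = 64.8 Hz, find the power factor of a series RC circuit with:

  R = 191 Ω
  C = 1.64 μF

Step 1 — Angular frequency: ω = 2π·f = 2π·64.8 = 407.2 rad/s.
Step 2 — Component impedances:
  R: Z = R = 191 Ω
  C: Z = 1/(jωC) = -j/(ω·C) = 0 - j1498 Ω
Step 3 — Series combination: Z_total = R + C = 191 - j1498 Ω = 1510∠-82.7° Ω.
Step 4 — Power factor: PF = cos(φ) = Re(Z)/|Z| = 191/1510 = 0.1265.
Step 5 — Type: Im(Z) = -1498 ⇒ leading (phase φ = -82.7°).

PF = 0.1265 (leading, φ = -82.7°)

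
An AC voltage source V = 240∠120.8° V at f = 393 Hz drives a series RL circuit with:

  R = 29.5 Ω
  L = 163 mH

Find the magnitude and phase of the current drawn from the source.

Step 1 — Angular frequency: ω = 2π·f = 2π·393 = 2469 rad/s.
Step 2 — Component impedances:
  R: Z = R = 29.5 Ω
  L: Z = jωL = j·2469·0.163 = 0 + j402.5 Ω
Step 3 — Series combination: Z_total = R + L = 29.5 + j402.5 Ω = 403.6∠85.8° Ω.
Step 4 — Source phasor: V = 240∠120.8° V = -122.9 + j206.2 V.
Step 5 — Ohm's law: I = V / Z_total = (-122.9 + j206.2) / (29.5 + j402.5) = 0.4872 + j0.341 A.
Step 6 — Convert to polar: |I| = 0.5947 A, ∠I = 35.0°.

I = 0.5947∠35.0° A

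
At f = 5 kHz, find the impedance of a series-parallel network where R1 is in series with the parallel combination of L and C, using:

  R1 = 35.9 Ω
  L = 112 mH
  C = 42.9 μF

Step 1 — Angular frequency: ω = 2π·f = 2π·5000 = 3.142e+04 rad/s.
Step 2 — Component impedances:
  R1: Z = R = 35.9 Ω
  L: Z = jωL = j·3.142e+04·0.112 = 0 + j3519 Ω
  C: Z = 1/(jωC) = -j/(ω·C) = 0 - j0.742 Ω
Step 3 — Parallel branch: L || C = 1/(1/L + 1/C) = 0 - j0.7421 Ω.
Step 4 — Series with R1: Z_total = R1 + (L || C) = 35.9 - j0.7421 Ω = 35.91∠-1.2° Ω.

Z = 35.9 - j0.7421 Ω = 35.91∠-1.2° Ω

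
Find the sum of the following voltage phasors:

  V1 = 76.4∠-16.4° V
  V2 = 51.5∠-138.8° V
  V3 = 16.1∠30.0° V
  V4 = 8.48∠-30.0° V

Step 1 — Convert each phasor to rectangular form:
  V1 = 76.4·(cos(-16.4°) + j·sin(-16.4°)) = 73.29 - j21.57 V
  V2 = 51.5·(cos(-138.8°) + j·sin(-138.8°)) = -38.75 - j33.92 V
  V3 = 16.1·(cos(30.0°) + j·sin(30.0°)) = 13.94 + j8.05 V
  V4 = 8.48·(cos(-30.0°) + j·sin(-30.0°)) = 7.344 - j4.24 V
Step 2 — Sum components: V_total = 55.83 - j51.68 V.
Step 3 — Convert to polar: |V_total| = 76.08 V, ∠V_total = -42.8°.

V_total = 76.08∠-42.8° V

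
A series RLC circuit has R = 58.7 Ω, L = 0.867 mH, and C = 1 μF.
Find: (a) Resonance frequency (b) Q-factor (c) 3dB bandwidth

Step 1 — Resonance: ω₀ = 1/√(LC) = 1/√(0.000867·1e-06) = 3.396e+04 rad/s.
Step 2 — f₀ = ω₀/(2π) = 5405 Hz.
Step 3 — Series Q: Q = ω₀L/R = 3.396e+04·0.000867/58.7 = 0.5016.
Step 4 — Bandwidth: Δω = ω₀/Q = 6.77e+04 rad/s; BW = Δω/(2π) = 1.078e+04 Hz.

(a) f₀ = 5405 Hz  (b) Q = 0.5016  (c) BW = 1.078e+04 Hz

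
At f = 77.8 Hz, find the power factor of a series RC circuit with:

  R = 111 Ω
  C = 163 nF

Step 1 — Angular frequency: ω = 2π·f = 2π·77.8 = 488.8 rad/s.
Step 2 — Component impedances:
  R: Z = R = 111 Ω
  C: Z = 1/(jωC) = -j/(ω·C) = 0 - j1.255e+04 Ω
Step 3 — Series combination: Z_total = R + C = 111 - j1.255e+04 Ω = 1.255e+04∠-89.5° Ω.
Step 4 — Power factor: PF = cos(φ) = Re(Z)/|Z| = 111/12551 = 0.008844.
Step 5 — Type: Im(Z) = -1.255e+04 ⇒ leading (phase φ = -89.5°).

PF = 0.008844 (leading, φ = -89.5°)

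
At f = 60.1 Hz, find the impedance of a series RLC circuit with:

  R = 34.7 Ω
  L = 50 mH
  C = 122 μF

Step 1 — Angular frequency: ω = 2π·f = 2π·60.1 = 377.6 rad/s.
Step 2 — Component impedances:
  R: Z = R = 34.7 Ω
  L: Z = jωL = j·377.6·0.05 = 0 + j18.88 Ω
  C: Z = 1/(jωC) = -j/(ω·C) = 0 - j21.71 Ω
Step 3 — Series combination: Z_total = R + L + C = 34.7 - j2.825 Ω = 34.81∠-4.7° Ω.

Z = 34.7 - j2.825 Ω = 34.81∠-4.7° Ω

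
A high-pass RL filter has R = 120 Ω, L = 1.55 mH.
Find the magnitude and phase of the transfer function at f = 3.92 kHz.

Step 1 — Angular frequency: ω = 2π·3920 = 2.463e+04 rad/s.
Step 2 — Transfer function: H(jω) = jωL/(R + jωL).
Step 3 — Numerator jωL = j·38.18; denominator R + jωL = 120 + j38.18.
Step 4 — H = 0.09191 + j0.2889.
Step 5 — Magnitude: |H| = 0.3032 (-10.4 dB); phase: φ = 72.4°.

|H| = 0.3032 (-10.4 dB), φ = 72.4°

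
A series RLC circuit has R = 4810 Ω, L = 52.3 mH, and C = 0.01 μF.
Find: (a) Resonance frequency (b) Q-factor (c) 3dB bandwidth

Step 1 — Resonance condition Im(Z)=0 gives ω₀ = 1/√(LC).
Step 2 — ω₀ = 1/√(0.0523·1e-08) = 4.373e+04 rad/s.
Step 3 — f₀ = ω₀/(2π) = 6959 Hz.
Step 4 — Series Q: Q = ω₀L/R = 4.373e+04·0.0523/4810 = 0.4755.
Step 5 — 3dB bandwidth: Δω = ω₀/Q = 9.197e+04 rad/s; BW = Δω/(2π) = 1.464e+04 Hz.

(a) f₀ = 6959 Hz  (b) Q = 0.4755  (c) BW = 1.464e+04 Hz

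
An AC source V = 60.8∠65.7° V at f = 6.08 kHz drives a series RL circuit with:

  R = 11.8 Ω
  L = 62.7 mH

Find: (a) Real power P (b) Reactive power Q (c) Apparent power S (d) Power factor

Step 1 — Angular frequency: ω = 2π·f = 2π·6080 = 3.82e+04 rad/s.
Step 2 — Component impedances:
  R: Z = R = 11.8 Ω
  L: Z = jωL = j·3.82e+04·0.0627 = 0 + j2395 Ω
Step 3 — Series combination: Z_total = R + L = 11.8 + j2395 Ω = 2395∠89.7° Ω.
Step 4 — Source phasor: V = 60.8∠65.7° V = 25.02 + j55.41 V.
Step 5 — Current: I = V / Z = 0.02319 - j0.01033 A = 0.02538∠-24.0° A.
Step 6 — Complex power: S = V·I* = 0.007603 + j1.543 VA.
Step 7 — Real power: P = Re(S) = 0.007603 W.
Step 8 — Reactive power: Q = Im(S) = 1.543 VAR.
Step 9 — Apparent power: |S| = 1.543 VA.
Step 10 — Power factor: PF = P/|S| = 0.004926 (lagging).

(a) P = 0.007603 W  (b) Q = 1.543 VAR  (c) S = 1.543 VA  (d) PF = 0.004926 (lagging)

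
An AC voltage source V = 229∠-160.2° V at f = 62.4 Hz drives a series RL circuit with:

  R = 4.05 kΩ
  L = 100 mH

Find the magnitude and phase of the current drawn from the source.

Step 1 — Angular frequency: ω = 2π·f = 2π·62.4 = 392.1 rad/s.
Step 2 — Component impedances:
  R: Z = R = 4050 Ω
  L: Z = jωL = j·392.1·0.1 = 0 + j39.21 Ω
Step 3 — Series combination: Z_total = R + L = 4050 + j39.21 Ω = 4050∠0.6° Ω.
Step 4 — Source phasor: V = 229∠-160.2° V = -215.5 - j77.57 V.
Step 5 — Ohm's law: I = V / Z_total = (-215.5 - j77.57) / (4050 + j39.21) = -0.05338 - j0.01864 A.
Step 6 — Convert to polar: |I| = 0.05654 A, ∠I = -160.8°.

I = 0.05654∠-160.8° A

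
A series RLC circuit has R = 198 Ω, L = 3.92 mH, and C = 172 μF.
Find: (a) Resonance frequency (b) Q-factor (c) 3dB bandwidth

Step 1 — Resonance condition Im(Z)=0 gives ω₀ = 1/√(LC).
Step 2 — ω₀ = 1/√(0.00392·0.000172) = 1218 rad/s.
Step 3 — f₀ = ω₀/(2π) = 193.8 Hz.
Step 4 — Series Q: Q = ω₀L/R = 1218·0.00392/198 = 0.02411.
Step 5 — 3dB bandwidth: Δω = ω₀/Q = 5.051e+04 rad/s; BW = Δω/(2π) = 8039 Hz.

(a) f₀ = 193.8 Hz  (b) Q = 0.02411  (c) BW = 8039 Hz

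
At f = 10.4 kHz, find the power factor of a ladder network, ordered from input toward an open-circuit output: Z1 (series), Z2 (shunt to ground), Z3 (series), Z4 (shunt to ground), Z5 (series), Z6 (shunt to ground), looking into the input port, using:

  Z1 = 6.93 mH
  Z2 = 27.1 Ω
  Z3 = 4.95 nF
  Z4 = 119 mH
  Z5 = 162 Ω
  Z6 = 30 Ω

Step 1 — Angular frequency: ω = 2π·f = 2π·1.04e+04 = 6.535e+04 rad/s.
Step 2 — Component impedances:
  Z1: Z = jωL = j·6.535e+04·0.00693 = 0 + j452.8 Ω
  Z2: Z = R = 27.1 Ω
  Z3: Z = 1/(jωC) = -j/(ω·C) = 0 - j3092 Ω
  Z4: Z = jωL = j·6.535e+04·0.119 = 0 + j7776 Ω
  Z5: Z = R = 162 Ω
  Z6: Z = R = 30 Ω
Step 3 — Ladder network (open output): work backward from the far end, alternating series and parallel combinations. Z_in = 27.08 + j452.6 Ω = 453.4∠86.6° Ω.
Step 4 — Power factor: PF = cos(φ) = Re(Z)/|Z| = 27.08/453.4 = 0.05973.
Step 5 — Type: Im(Z) = 452.6 ⇒ lagging (phase φ = 86.6°).

PF = 0.05973 (lagging, φ = 86.6°)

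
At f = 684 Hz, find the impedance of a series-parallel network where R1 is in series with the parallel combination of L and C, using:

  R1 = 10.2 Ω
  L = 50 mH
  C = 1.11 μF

Step 1 — Angular frequency: ω = 2π·f = 2π·684 = 4298 rad/s.
Step 2 — Component impedances:
  R1: Z = R = 10.2 Ω
  L: Z = jωL = j·4298·0.05 = 0 + j214.9 Ω
  C: Z = 1/(jωC) = -j/(ω·C) = 0 - j209.6 Ω
Step 3 — Parallel branch: L || C = 1/(1/L + 1/C) = 0 - j8562 Ω.
Step 4 — Series with R1: Z_total = R1 + (L || C) = 10.2 - j8562 Ω = 8562∠-89.9° Ω.

Z = 10.2 - j8562 Ω = 8562∠-89.9° Ω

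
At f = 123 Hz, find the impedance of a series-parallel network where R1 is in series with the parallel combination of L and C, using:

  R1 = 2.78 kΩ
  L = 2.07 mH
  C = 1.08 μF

Step 1 — Angular frequency: ω = 2π·f = 2π·123 = 772.8 rad/s.
Step 2 — Component impedances:
  R1: Z = R = 2780 Ω
  L: Z = jωL = j·772.8·0.00207 = 0 + j1.6 Ω
  C: Z = 1/(jωC) = -j/(ω·C) = 0 - j1198 Ω
Step 3 — Parallel branch: L || C = 1/(1/L + 1/C) = 0 + j1.602 Ω.
Step 4 — Series with R1: Z_total = R1 + (L || C) = 2780 + j1.602 Ω = 2780∠0.0° Ω.

Z = 2780 + j1.602 Ω = 2780∠0.0° Ω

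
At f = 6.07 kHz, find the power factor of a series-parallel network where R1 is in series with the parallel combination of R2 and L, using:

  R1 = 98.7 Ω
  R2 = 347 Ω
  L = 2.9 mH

Step 1 — Angular frequency: ω = 2π·f = 2π·6070 = 3.814e+04 rad/s.
Step 2 — Component impedances:
  R1: Z = R = 98.7 Ω
  R2: Z = R = 347 Ω
  L: Z = jωL = j·3.814e+04·0.0029 = 0 + j110.6 Ω
Step 3 — Parallel branch: R2 || L = 1/(1/R2 + 1/L) = 32 + j100.4 Ω.
Step 4 — Series with R1: Z_total = R1 + (R2 || L) = 130.7 + j100.4 Ω = 164.8∠37.5° Ω.
Step 5 — Power factor: PF = cos(φ) = Re(Z)/|Z| = 130.7/164.81 = 0.793.
Step 6 — Type: Im(Z) = 100.4 ⇒ lagging (phase φ = 37.5°).

PF = 0.793 (lagging, φ = 37.5°)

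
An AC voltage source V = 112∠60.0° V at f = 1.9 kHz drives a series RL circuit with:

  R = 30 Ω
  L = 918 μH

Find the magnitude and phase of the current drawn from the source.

Step 1 — Angular frequency: ω = 2π·f = 2π·1900 = 1.194e+04 rad/s.
Step 2 — Component impedances:
  R: Z = R = 30 Ω
  L: Z = jωL = j·1.194e+04·0.000918 = 0 + j10.96 Ω
Step 3 — Series combination: Z_total = R + L = 30 + j10.96 Ω = 31.94∠20.1° Ω.
Step 4 — Source phasor: V = 112∠60.0° V = 56 + j96.99 V.
Step 5 — Ohm's law: I = V / Z_total = (56 + j96.99) / (30 + j10.96) = 2.689 + j2.251 A.
Step 6 — Convert to polar: |I| = 3.507 A, ∠I = 39.9°.

I = 3.507∠39.9° A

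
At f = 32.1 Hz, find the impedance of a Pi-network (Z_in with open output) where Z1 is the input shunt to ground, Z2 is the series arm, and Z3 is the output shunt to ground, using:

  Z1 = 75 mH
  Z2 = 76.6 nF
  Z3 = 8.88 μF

Step 1 — Angular frequency: ω = 2π·f = 2π·32.1 = 201.7 rad/s.
Step 2 — Component impedances:
  Z1: Z = jωL = j·201.7·0.075 = 0 + j15.13 Ω
  Z2: Z = 1/(jωC) = -j/(ω·C) = 0 - j6.473e+04 Ω
  Z3: Z = 1/(jωC) = -j/(ω·C) = 0 - j558.3 Ω
Step 3 — With open output, the series arm Z2 and the output shunt Z3 appear in series to ground: Z2 + Z3 = 0 - j6.529e+04 Ω.
Step 4 — Parallel with input shunt Z1: Z_in = Z1 || (Z2 + Z3) = 0 + j15.13 Ω = 15.13∠90.0° Ω.

Z = 0 + j15.13 Ω = 15.13∠90.0° Ω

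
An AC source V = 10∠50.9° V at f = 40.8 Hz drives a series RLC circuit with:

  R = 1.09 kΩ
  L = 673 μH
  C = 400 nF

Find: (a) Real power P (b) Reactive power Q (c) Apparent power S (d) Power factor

Step 1 — Angular frequency: ω = 2π·f = 2π·40.8 = 256.4 rad/s.
Step 2 — Component impedances:
  R: Z = R = 1090 Ω
  L: Z = jωL = j·256.4·0.000673 = 0 + j0.1725 Ω
  C: Z = 1/(jωC) = -j/(ω·C) = 0 - j9752 Ω
Step 3 — Series combination: Z_total = R + L + C = 1090 - j9752 Ω = 9813∠-83.6° Ω.
Step 4 — Source phasor: V = 10∠50.9° V = 6.307 + j7.76 V.
Step 5 — Current: I = V / Z = -0.0007146 + j0.0007266 A = 0.001019∠134.5° A.
Step 6 — Complex power: S = V·I* = 0.001132 - j0.01013 VA.
Step 7 — Real power: P = Re(S) = 0.001132 W.
Step 8 — Reactive power: Q = Im(S) = -0.01013 VAR.
Step 9 — Apparent power: |S| = 0.01019 VA.
Step 10 — Power factor: PF = P/|S| = 0.1111 (leading).

(a) P = 0.001132 W  (b) Q = -0.01013 VAR  (c) S = 0.01019 VA  (d) PF = 0.1111 (leading)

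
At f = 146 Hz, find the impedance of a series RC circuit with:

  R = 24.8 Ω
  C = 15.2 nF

Step 1 — Angular frequency: ω = 2π·f = 2π·146 = 917.3 rad/s.
Step 2 — Component impedances:
  R: Z = R = 24.8 Ω
  C: Z = 1/(jωC) = -j/(ω·C) = 0 - j7.172e+04 Ω
Step 3 — Series combination: Z_total = R + C = 24.8 - j7.172e+04 Ω = 7.172e+04∠-90.0° Ω.

Z = 24.8 - j7.172e+04 Ω = 7.172e+04∠-90.0° Ω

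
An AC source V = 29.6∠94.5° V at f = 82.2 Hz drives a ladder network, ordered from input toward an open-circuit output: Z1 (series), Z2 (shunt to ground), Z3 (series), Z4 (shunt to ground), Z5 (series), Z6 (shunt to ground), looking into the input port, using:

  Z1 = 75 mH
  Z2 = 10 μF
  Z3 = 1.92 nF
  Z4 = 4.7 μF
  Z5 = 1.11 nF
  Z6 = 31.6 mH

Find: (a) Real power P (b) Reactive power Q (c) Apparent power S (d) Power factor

Step 1 — Angular frequency: ω = 2π·f = 2π·82.2 = 516.5 rad/s.
Step 2 — Component impedances:
  Z1: Z = jωL = j·516.5·0.075 = 0 + j38.74 Ω
  Z2: Z = 1/(jωC) = -j/(ω·C) = 0 - j193.6 Ω
  Z3: Z = 1/(jωC) = -j/(ω·C) = 0 - j1.008e+06 Ω
  Z4: Z = 1/(jωC) = -j/(ω·C) = 0 - j412 Ω
  Z5: Z = 1/(jωC) = -j/(ω·C) = 0 - j1.744e+06 Ω
  Z6: Z = jωL = j·516.5·0.0316 = 0 + j16.32 Ω
Step 3 — Ladder network (open output): work backward from the far end, alternating series and parallel combinations. Z_in = 0 - j154.8 Ω = 154.8∠-90.0° Ω.
Step 4 — Source phasor: V = 29.6∠94.5° V = -2.322 + j29.51 V.
Step 5 — Current: I = V / Z = -0.1906 - j0.015 A = 0.1912∠-175.5° A.
Step 6 — Complex power: S = V·I* = 0 - j5.658 VA.
Step 7 — Real power: P = Re(S) = 0 W.
Step 8 — Reactive power: Q = Im(S) = -5.658 VAR.
Step 9 — Apparent power: |S| = 5.658 VA.
Step 10 — Power factor: PF = P/|S| = 0 (leading).

(a) P = 0 W  (b) Q = -5.658 VAR  (c) S = 5.658 VA  (d) PF = 0 (leading)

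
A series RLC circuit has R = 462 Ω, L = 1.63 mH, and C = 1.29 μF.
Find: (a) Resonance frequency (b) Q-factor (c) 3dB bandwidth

Step 1 — Resonance: ω₀ = 1/√(LC) = 1/√(0.00163·1.29e-06) = 2.181e+04 rad/s.
Step 2 — f₀ = ω₀/(2π) = 3471 Hz.
Step 3 — Series Q: Q = ω₀L/R = 2.181e+04·0.00163/462 = 0.07694.
Step 4 — Bandwidth: Δω = ω₀/Q = 2.834e+05 rad/s; BW = Δω/(2π) = 4.511e+04 Hz.

(a) f₀ = 3471 Hz  (b) Q = 0.07694  (c) BW = 4.511e+04 Hz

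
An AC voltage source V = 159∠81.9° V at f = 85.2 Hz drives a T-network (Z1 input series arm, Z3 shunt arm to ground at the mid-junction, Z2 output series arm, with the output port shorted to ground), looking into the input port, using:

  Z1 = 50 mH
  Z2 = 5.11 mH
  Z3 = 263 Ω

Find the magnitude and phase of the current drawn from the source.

Step 1 — Angular frequency: ω = 2π·f = 2π·85.2 = 535.3 rad/s.
Step 2 — Component impedances:
  Z1: Z = jωL = j·535.3·0.05 = 0 + j26.77 Ω
  Z2: Z = jωL = j·535.3·0.00511 = 0 + j2.736 Ω
  Z3: Z = R = 263 Ω
Step 3 — With the output port shorted to ground, the output series arm Z2 runs from the junction to ground; the shunt arm Z3 also runs from the junction to ground. They appear in parallel: Z3 || Z2 = 0.02845 + j2.735 Ω.
Step 4 — Series with input arm Z1: Z_in = Z1 + (Z3 || Z2) = 0.02845 + j29.5 Ω = 29.5∠89.9° Ω.
Step 5 — Source phasor: V = 159∠81.9° V = 22.4 + j157.4 V.
Step 6 — Ohm's law: I = V / Z_total = (22.4 + j157.4) / (0.02845 + j29.5) = 5.336 - j0.7542 A.
Step 7 — Convert to polar: |I| = 5.39 A, ∠I = -8.0°.

I = 5.39∠-8.0° A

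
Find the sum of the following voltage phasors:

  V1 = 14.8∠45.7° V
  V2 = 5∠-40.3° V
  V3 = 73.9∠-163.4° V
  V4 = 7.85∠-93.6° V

Step 1 — Convert each phasor to rectangular form:
  V1 = 14.8·(cos(45.7°) + j·sin(45.7°)) = 10.34 + j10.59 V
  V2 = 5·(cos(-40.3°) + j·sin(-40.3°)) = 3.813 - j3.234 V
  V3 = 73.9·(cos(-163.4°) + j·sin(-163.4°)) = -70.82 - j21.11 V
  V4 = 7.85·(cos(-93.6°) + j·sin(-93.6°)) = -0.4929 - j7.835 V
Step 2 — Sum components: V_total = -57.16 - j21.59 V.
Step 3 — Convert to polar: |V_total| = 61.1 V, ∠V_total = -159.3°.

V_total = 61.1∠-159.3° V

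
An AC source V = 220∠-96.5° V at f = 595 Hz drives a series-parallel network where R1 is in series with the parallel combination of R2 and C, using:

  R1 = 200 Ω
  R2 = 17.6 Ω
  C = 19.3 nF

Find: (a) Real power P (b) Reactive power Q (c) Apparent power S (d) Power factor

Step 1 — Angular frequency: ω = 2π·f = 2π·595 = 3738 rad/s.
Step 2 — Component impedances:
  R1: Z = R = 200 Ω
  R2: Z = R = 17.6 Ω
  C: Z = 1/(jωC) = -j/(ω·C) = 0 - j1.386e+04 Ω
Step 3 — Parallel branch: R2 || C = 1/(1/R2 + 1/C) = 17.6 - j0.02235 Ω.
Step 4 — Series with R1: Z_total = R1 + (R2 || C) = 217.6 - j0.02235 Ω = 217.6∠-0.0° Ω.
Step 5 — Source phasor: V = 220∠-96.5° V = -24.9 - j218.6 V.
Step 6 — Current: I = V / Z = -0.1143 - j1.005 A = 1.011∠-96.5° A.
Step 7 — Complex power: S = V·I* = 222.4 - j0.02285 VA.
Step 8 — Real power: P = Re(S) = 222.4 W.
Step 9 — Reactive power: Q = Im(S) = -0.02285 VAR.
Step 10 — Apparent power: |S| = 222.4 VA.
Step 11 — Power factor: PF = P/|S| = 1 (leading).

(a) P = 222.4 W  (b) Q = -0.02285 VAR  (c) S = 222.4 VA  (d) PF = 1 (leading)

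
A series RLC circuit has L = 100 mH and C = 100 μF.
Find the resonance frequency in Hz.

Step 1 — Resonance condition Im(Z)=0 gives ω₀ = 1/√(LC).
Step 2 — ω₀ = 1/√(0.1·0.0001) = 316.2 rad/s.
Step 3 — f₀ = ω₀/(2π) = 50.33 Hz.

f₀ = 50.33 Hz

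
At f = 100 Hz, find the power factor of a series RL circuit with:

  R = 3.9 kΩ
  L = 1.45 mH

Step 1 — Angular frequency: ω = 2π·f = 2π·100 = 628.3 rad/s.
Step 2 — Component impedances:
  R: Z = R = 3900 Ω
  L: Z = jωL = j·628.3·0.00145 = 0 + j0.9111 Ω
Step 3 — Series combination: Z_total = R + L = 3900 + j0.9111 Ω = 3900∠0.0° Ω.
Step 4 — Power factor: PF = cos(φ) = Re(Z)/|Z| = 3900/3900 = 1.
Step 5 — Type: Im(Z) = 0.9111 ⇒ lagging (phase φ = 0.0°).

PF = 1 (lagging, φ = 0.0°)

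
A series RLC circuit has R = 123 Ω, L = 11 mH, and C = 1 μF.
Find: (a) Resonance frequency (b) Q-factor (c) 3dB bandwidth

Step 1 — Resonance condition Im(Z)=0 gives ω₀ = 1/√(LC).
Step 2 — ω₀ = 1/√(0.011·1e-06) = 9535 rad/s.
Step 3 — f₀ = ω₀/(2π) = 1517 Hz.
Step 4 — Series Q: Q = ω₀L/R = 9535·0.011/123 = 0.8527.
Step 5 — 3dB bandwidth: Δω = ω₀/Q = 1.118e+04 rad/s; BW = Δω/(2π) = 1780 Hz.

(a) f₀ = 1517 Hz  (b) Q = 0.8527  (c) BW = 1780 Hz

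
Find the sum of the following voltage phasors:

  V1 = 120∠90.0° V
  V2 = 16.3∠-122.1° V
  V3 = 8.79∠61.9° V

Step 1 — Convert each phasor to rectangular form:
  V1 = 120·(cos(90.0°) + j·sin(90.0°)) = 0 + j120 V
  V2 = 16.3·(cos(-122.1°) + j·sin(-122.1°)) = -8.662 - j13.81 V
  V3 = 8.79·(cos(61.9°) + j·sin(61.9°)) = 4.14 + j7.754 V
Step 2 — Sum components: V_total = -4.522 + j113.9 V.
Step 3 — Convert to polar: |V_total| = 114 V, ∠V_total = 92.3°.

V_total = 114∠92.3° V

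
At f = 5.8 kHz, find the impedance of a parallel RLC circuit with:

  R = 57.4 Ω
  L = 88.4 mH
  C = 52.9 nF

Step 1 — Angular frequency: ω = 2π·f = 2π·5800 = 3.644e+04 rad/s.
Step 2 — Component impedances:
  R: Z = R = 57.4 Ω
  L: Z = jωL = j·3.644e+04·0.0884 = 0 + j3222 Ω
  C: Z = 1/(jωC) = -j/(ω·C) = 0 - j518.7 Ω
Step 3 — Parallel combination: 1/Z_total = 1/R + 1/L + 1/C; Z_total = 56.91 - j5.283 Ω = 57.15∠-5.3° Ω.

Z = 56.91 - j5.283 Ω = 57.15∠-5.3° Ω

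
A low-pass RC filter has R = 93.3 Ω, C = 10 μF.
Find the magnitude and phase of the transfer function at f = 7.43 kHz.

Step 1 — Angular frequency: ω = 2π·7430 = 4.668e+04 rad/s.
Step 2 — Transfer function: H(jω) = 1/(1 + jωRC).
Step 3 — Denominator: 1 + jωRC = 1 + j·4.668e+04·93.3·1e-05 = 1 + j43.56.
Step 4 — H = 0.0005268 - j0.02295.
Step 5 — Magnitude: |H| = 0.02295 (-32.8 dB); phase: φ = -88.7°.

|H| = 0.02295 (-32.8 dB), φ = -88.7°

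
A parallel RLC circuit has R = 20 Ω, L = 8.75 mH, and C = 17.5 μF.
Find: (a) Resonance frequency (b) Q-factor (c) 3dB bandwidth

Step 1 — Resonance: ω₀ = 1/√(LC) = 1/√(0.00875·1.75e-05) = 2556 rad/s.
Step 2 — f₀ = ω₀/(2π) = 406.7 Hz.
Step 3 — Parallel Q: Q = R/(ω₀L) = 20/(2556·0.00875) = 0.8944.
Step 4 — Bandwidth: Δω = ω₀/Q = 2857 rad/s; BW = Δω/(2π) = 454.7 Hz.

(a) f₀ = 406.7 Hz  (b) Q = 0.8944  (c) BW = 454.7 Hz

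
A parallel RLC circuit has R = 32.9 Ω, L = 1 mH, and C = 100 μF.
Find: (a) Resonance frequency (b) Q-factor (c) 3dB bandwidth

Step 1 — Resonance: ω₀ = 1/√(LC) = 1/√(0.001·0.0001) = 3162 rad/s.
Step 2 — f₀ = ω₀/(2π) = 503.3 Hz.
Step 3 — Parallel Q: Q = R/(ω₀L) = 32.9/(3162·0.001) = 10.4.
Step 4 — Bandwidth: Δω = ω₀/Q = 304 rad/s; BW = Δω/(2π) = 48.38 Hz.

(a) f₀ = 503.3 Hz  (b) Q = 10.4  (c) BW = 48.38 Hz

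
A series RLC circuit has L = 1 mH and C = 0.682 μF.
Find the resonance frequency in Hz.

Step 1 — Resonance condition Im(Z)=0 gives ω₀ = 1/√(LC).
Step 2 — ω₀ = 1/√(0.001·6.82e-07) = 3.829e+04 rad/s.
Step 3 — f₀ = ω₀/(2π) = 6094 Hz.

f₀ = 6094 Hz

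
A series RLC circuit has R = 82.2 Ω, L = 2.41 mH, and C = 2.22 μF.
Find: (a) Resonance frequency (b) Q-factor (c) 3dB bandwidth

Step 1 — Resonance: ω₀ = 1/√(LC) = 1/√(0.00241·2.22e-06) = 1.367e+04 rad/s.
Step 2 — f₀ = ω₀/(2π) = 2176 Hz.
Step 3 — Series Q: Q = ω₀L/R = 1.367e+04·0.00241/82.2 = 0.4008.
Step 4 — Bandwidth: Δω = ω₀/Q = 3.411e+04 rad/s; BW = Δω/(2π) = 5428 Hz.

(a) f₀ = 2176 Hz  (b) Q = 0.4008  (c) BW = 5428 Hz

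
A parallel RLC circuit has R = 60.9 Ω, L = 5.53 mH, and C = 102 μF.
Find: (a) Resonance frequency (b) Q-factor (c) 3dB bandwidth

Step 1 — Resonance: ω₀ = 1/√(LC) = 1/√(0.00553·0.000102) = 1331 rad/s.
Step 2 — f₀ = ω₀/(2π) = 211.9 Hz.
Step 3 — Parallel Q: Q = R/(ω₀L) = 60.9/(1331·0.00553) = 8.271.
Step 4 — Bandwidth: Δω = ω₀/Q = 161 rad/s; BW = Δω/(2π) = 25.62 Hz.

(a) f₀ = 211.9 Hz  (b) Q = 8.271  (c) BW = 25.62 Hz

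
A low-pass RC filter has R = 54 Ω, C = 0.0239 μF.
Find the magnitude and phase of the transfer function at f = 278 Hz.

Step 1 — Angular frequency: ω = 2π·278 = 1747 rad/s.
Step 2 — Transfer function: H(jω) = 1/(1 + jωRC).
Step 3 — Denominator: 1 + jωRC = 1 + j·1747·54·2.39e-08 = 1 + j0.002254.
Step 4 — H = 1 - j0.002254.
Step 5 — Magnitude: |H| = 1 (-0.0 dB); phase: φ = -0.1°.

|H| = 1 (-0.0 dB), φ = -0.1°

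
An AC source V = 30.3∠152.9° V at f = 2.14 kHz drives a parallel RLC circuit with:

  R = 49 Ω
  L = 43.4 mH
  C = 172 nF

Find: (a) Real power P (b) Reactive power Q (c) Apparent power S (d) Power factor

Step 1 — Angular frequency: ω = 2π·f = 2π·2140 = 1.345e+04 rad/s.
Step 2 — Component impedances:
  R: Z = R = 49 Ω
  L: Z = jωL = j·1.345e+04·0.0434 = 0 + j583.6 Ω
  C: Z = 1/(jωC) = -j/(ω·C) = 0 - j432.4 Ω
Step 3 — Parallel combination: 1/Z_total = 1/R + 1/L + 1/C; Z_total = 48.96 - j1.437 Ω = 48.98∠-1.7° Ω.
Step 4 — Source phasor: V = 30.3∠152.9° V = -26.97 + j13.8 V.
Step 5 — Current: I = V / Z = -0.5587 + j0.2655 A = 0.6186∠154.6° A.
Step 6 — Complex power: S = V·I* = 18.74 - j0.55 VA.
Step 7 — Real power: P = Re(S) = 18.74 W.
Step 8 — Reactive power: Q = Im(S) = -0.55 VAR.
Step 9 — Apparent power: |S| = 18.74 VA.
Step 10 — Power factor: PF = P/|S| = 0.9996 (leading).

(a) P = 18.74 W  (b) Q = -0.55 VAR  (c) S = 18.74 VA  (d) PF = 0.9996 (leading)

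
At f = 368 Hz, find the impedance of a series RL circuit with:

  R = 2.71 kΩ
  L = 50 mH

Step 1 — Angular frequency: ω = 2π·f = 2π·368 = 2312 rad/s.
Step 2 — Component impedances:
  R: Z = R = 2710 Ω
  L: Z = jωL = j·2312·0.05 = 0 + j115.6 Ω
Step 3 — Series combination: Z_total = R + L = 2710 + j115.6 Ω = 2712∠2.4° Ω.

Z = 2710 + j115.6 Ω = 2712∠2.4° Ω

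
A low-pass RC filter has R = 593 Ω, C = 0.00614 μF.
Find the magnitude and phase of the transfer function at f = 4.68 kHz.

Step 1 — Angular frequency: ω = 2π·4680 = 2.941e+04 rad/s.
Step 2 — Transfer function: H(jω) = 1/(1 + jωRC).
Step 3 — Denominator: 1 + jωRC = 1 + j·2.941e+04·593·6.14e-09 = 1 + j0.1071.
Step 4 — H = 0.9887 - j0.1059.
Step 5 — Magnitude: |H| = 0.9943 (-0.0 dB); phase: φ = -6.1°.

|H| = 0.9943 (-0.0 dB), φ = -6.1°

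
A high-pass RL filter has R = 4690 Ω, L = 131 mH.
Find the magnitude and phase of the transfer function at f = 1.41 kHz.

Step 1 — Angular frequency: ω = 2π·1410 = 8859 rad/s.
Step 2 — Transfer function: H(jω) = jωL/(R + jωL).
Step 3 — Numerator jωL = j·1161; denominator R + jωL = 4690 + j1161.
Step 4 — H = 0.0577 + j0.2332.
Step 5 — Magnitude: |H| = 0.2402 (-12.4 dB); phase: φ = 76.1°.

|H| = 0.2402 (-12.4 dB), φ = 76.1°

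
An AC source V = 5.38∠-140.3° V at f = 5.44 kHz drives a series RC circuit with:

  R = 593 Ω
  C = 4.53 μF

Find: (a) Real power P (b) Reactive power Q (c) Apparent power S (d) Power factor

Step 1 — Angular frequency: ω = 2π·f = 2π·5440 = 3.418e+04 rad/s.
Step 2 — Component impedances:
  R: Z = R = 593 Ω
  C: Z = 1/(jωC) = -j/(ω·C) = 0 - j6.458 Ω
Step 3 — Series combination: Z_total = R + C = 593 - j6.458 Ω = 593∠-0.6° Ω.
Step 4 — Source phasor: V = 5.38∠-140.3° V = -4.139 - j3.437 V.
Step 5 — Current: I = V / Z = -0.006916 - j0.005871 A = 0.009072∠-139.7° A.
Step 6 — Complex power: S = V·I* = 0.0488 - j0.0005315 VA.
Step 7 — Real power: P = Re(S) = 0.0488 W.
Step 8 — Reactive power: Q = Im(S) = -0.0005315 VAR.
Step 9 — Apparent power: |S| = 0.04881 VA.
Step 10 — Power factor: PF = P/|S| = 0.9999 (leading).

(a) P = 0.0488 W  (b) Q = -0.0005315 VAR  (c) S = 0.04881 VA  (d) PF = 0.9999 (leading)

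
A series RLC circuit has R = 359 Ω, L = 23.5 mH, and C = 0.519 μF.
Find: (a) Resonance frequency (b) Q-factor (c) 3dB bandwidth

Step 1 — Resonance: ω₀ = 1/√(LC) = 1/√(0.0235·5.19e-07) = 9055 rad/s.
Step 2 — f₀ = ω₀/(2π) = 1441 Hz.
Step 3 — Series Q: Q = ω₀L/R = 9055·0.0235/359 = 0.5927.
Step 4 — Bandwidth: Δω = ω₀/Q = 1.528e+04 rad/s; BW = Δω/(2π) = 2431 Hz.

(a) f₀ = 1441 Hz  (b) Q = 0.5927  (c) BW = 2431 Hz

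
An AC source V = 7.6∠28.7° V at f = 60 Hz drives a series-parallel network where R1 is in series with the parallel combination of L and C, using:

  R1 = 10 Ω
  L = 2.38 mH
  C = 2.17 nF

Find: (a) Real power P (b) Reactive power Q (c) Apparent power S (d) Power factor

Step 1 — Angular frequency: ω = 2π·f = 2π·60 = 377 rad/s.
Step 2 — Component impedances:
  R1: Z = R = 10 Ω
  L: Z = jωL = j·377·0.00238 = 0 + j0.8972 Ω
  C: Z = 1/(jωC) = -j/(ω·C) = 0 - j1.222e+06 Ω
Step 3 — Parallel branch: L || C = 1/(1/L + 1/C) = 0 + j0.8972 Ω.
Step 4 — Series with R1: Z_total = R1 + (L || C) = 10 + j0.8972 Ω = 10.04∠5.1° Ω.
Step 5 — Source phasor: V = 7.6∠28.7° V = 6.666 + j3.65 V.
Step 6 — Current: I = V / Z = 0.6938 + j0.3027 A = 0.757∠23.6° A.
Step 7 — Complex power: S = V·I* = 5.73 + j0.5141 VA.
Step 8 — Real power: P = Re(S) = 5.73 W.
Step 9 — Reactive power: Q = Im(S) = 0.5141 VAR.
Step 10 — Apparent power: |S| = 5.753 VA.
Step 11 — Power factor: PF = P/|S| = 0.996 (lagging).

(a) P = 5.73 W  (b) Q = 0.5141 VAR  (c) S = 5.753 VA  (d) PF = 0.996 (lagging)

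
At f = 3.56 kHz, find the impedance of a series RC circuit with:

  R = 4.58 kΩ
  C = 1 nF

Step 1 — Angular frequency: ω = 2π·f = 2π·3560 = 2.237e+04 rad/s.
Step 2 — Component impedances:
  R: Z = R = 4580 Ω
  C: Z = 1/(jωC) = -j/(ω·C) = 0 - j4.471e+04 Ω
Step 3 — Series combination: Z_total = R + C = 4580 - j4.471e+04 Ω = 4.494e+04∠-84.2° Ω.

Z = 4580 - j4.471e+04 Ω = 4.494e+04∠-84.2° Ω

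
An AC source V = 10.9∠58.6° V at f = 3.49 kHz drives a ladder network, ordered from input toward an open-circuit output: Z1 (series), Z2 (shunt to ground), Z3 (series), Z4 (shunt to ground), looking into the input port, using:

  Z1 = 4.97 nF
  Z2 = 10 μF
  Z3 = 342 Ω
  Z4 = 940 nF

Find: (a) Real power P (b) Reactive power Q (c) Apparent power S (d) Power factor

Step 1 — Angular frequency: ω = 2π·f = 2π·3490 = 2.193e+04 rad/s.
Step 2 — Component impedances:
  Z1: Z = 1/(jωC) = -j/(ω·C) = 0 - j9176 Ω
  Z2: Z = 1/(jωC) = -j/(ω·C) = 0 - j4.56 Ω
  Z3: Z = R = 342 Ω
  Z4: Z = 1/(jωC) = -j/(ω·C) = 0 - j48.51 Ω
Step 3 — Ladder network (open output): work backward from the far end, alternating series and parallel combinations. Z_in = 0.05938 - j9180 Ω = 9180∠-90.0° Ω.
Step 4 — Source phasor: V = 10.9∠58.6° V = 5.679 + j9.304 V.
Step 5 — Current: I = V / Z = -0.001013 + j0.0006186 A = 0.001187∠148.6° A.
Step 6 — Complex power: S = V·I* = 8.371e-08 - j0.01294 VA.
Step 7 — Real power: P = Re(S) = 8.371e-08 W.
Step 8 — Reactive power: Q = Im(S) = -0.01294 VAR.
Step 9 — Apparent power: |S| = 0.01294 VA.
Step 10 — Power factor: PF = P/|S| = 6.468e-06 (leading).

(a) P = 8.371e-08 W  (b) Q = -0.01294 VAR  (c) S = 0.01294 VA  (d) PF = 6.468e-06 (leading)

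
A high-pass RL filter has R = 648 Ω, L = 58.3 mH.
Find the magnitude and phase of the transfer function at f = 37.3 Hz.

Step 1 — Angular frequency: ω = 2π·37.3 = 234.4 rad/s.
Step 2 — Transfer function: H(jω) = jωL/(R + jωL).
Step 3 — Numerator jωL = j·13.66; denominator R + jωL = 648 + j13.66.
Step 4 — H = 0.0004444 + j0.02108.
Step 5 — Magnitude: |H| = 0.02108 (-33.5 dB); phase: φ = 88.8°.

|H| = 0.02108 (-33.5 dB), φ = 88.8°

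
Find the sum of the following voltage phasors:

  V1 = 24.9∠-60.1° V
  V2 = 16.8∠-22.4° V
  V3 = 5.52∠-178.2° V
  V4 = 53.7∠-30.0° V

Step 1 — Convert each phasor to rectangular form:
  V1 = 24.9·(cos(-60.1°) + j·sin(-60.1°)) = 12.41 - j21.59 V
  V2 = 16.8·(cos(-22.4°) + j·sin(-22.4°)) = 15.53 - j6.402 V
  V3 = 5.52·(cos(-178.2°) + j·sin(-178.2°)) = -5.517 - j0.1734 V
  V4 = 53.7·(cos(-30.0°) + j·sin(-30.0°)) = 46.51 - j26.85 V
Step 2 — Sum components: V_total = 68.93 - j55.01 V.
Step 3 — Convert to polar: |V_total| = 88.19 V, ∠V_total = -38.6°.

V_total = 88.19∠-38.6° V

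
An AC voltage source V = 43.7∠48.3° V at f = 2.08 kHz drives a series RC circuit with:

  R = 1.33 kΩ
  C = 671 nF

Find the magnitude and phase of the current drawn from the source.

Step 1 — Angular frequency: ω = 2π·f = 2π·2080 = 1.307e+04 rad/s.
Step 2 — Component impedances:
  R: Z = R = 1330 Ω
  C: Z = 1/(jωC) = -j/(ω·C) = 0 - j114 Ω
Step 3 — Series combination: Z_total = R + C = 1330 - j114 Ω = 1335∠-4.9° Ω.
Step 4 — Source phasor: V = 43.7∠48.3° V = 29.07 + j32.63 V.
Step 5 — Ohm's law: I = V / Z_total = (29.07 + j32.63) / (1330 - j114) = 0.01961 + j0.02621 A.
Step 6 — Convert to polar: |I| = 0.03274 A, ∠I = 53.2°.

I = 0.03274∠53.2° A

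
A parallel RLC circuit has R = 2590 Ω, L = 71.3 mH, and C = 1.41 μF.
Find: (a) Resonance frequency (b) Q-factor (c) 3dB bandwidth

Step 1 — Resonance: ω₀ = 1/√(LC) = 1/√(0.0713·1.41e-06) = 3154 rad/s.
Step 2 — f₀ = ω₀/(2π) = 502 Hz.
Step 3 — Parallel Q: Q = R/(ω₀L) = 2590/(3154·0.0713) = 11.52.
Step 4 — Bandwidth: Δω = ω₀/Q = 273.8 rad/s; BW = Δω/(2π) = 43.58 Hz.

(a) f₀ = 502 Hz  (b) Q = 11.52  (c) BW = 43.58 Hz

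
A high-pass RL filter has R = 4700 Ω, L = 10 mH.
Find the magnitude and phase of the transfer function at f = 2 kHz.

Step 1 — Angular frequency: ω = 2π·2000 = 1.257e+04 rad/s.
Step 2 — Transfer function: H(jω) = jωL/(R + jωL).
Step 3 — Numerator jωL = j·125.7; denominator R + jωL = 4700 + j125.7.
Step 4 — H = 0.0007144 + j0.02672.
Step 5 — Magnitude: |H| = 0.02673 (-31.5 dB); phase: φ = 88.5°.

|H| = 0.02673 (-31.5 dB), φ = 88.5°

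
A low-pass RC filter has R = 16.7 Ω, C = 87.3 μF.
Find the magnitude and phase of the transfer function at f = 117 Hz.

Step 1 — Angular frequency: ω = 2π·117 = 735.1 rad/s.
Step 2 — Transfer function: H(jω) = 1/(1 + jωRC).
Step 3 — Denominator: 1 + jωRC = 1 + j·735.1·16.7·8.73e-05 = 1 + j1.072.
Step 4 — H = 0.4654 - j0.4988.
Step 5 — Magnitude: |H| = 0.6822 (-3.3 dB); phase: φ = -47.0°.

|H| = 0.6822 (-3.3 dB), φ = -47.0°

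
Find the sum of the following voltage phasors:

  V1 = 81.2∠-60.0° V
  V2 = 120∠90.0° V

Step 1 — Convert each phasor to rectangular form:
  V1 = 81.2·(cos(-60.0°) + j·sin(-60.0°)) = 40.6 - j70.32 V
  V2 = 120·(cos(90.0°) + j·sin(90.0°)) = 0 + j120 V
Step 2 — Sum components: V_total = 40.6 + j49.68 V.
Step 3 — Convert to polar: |V_total| = 64.16 V, ∠V_total = 50.7°.

V_total = 64.16∠50.7° V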